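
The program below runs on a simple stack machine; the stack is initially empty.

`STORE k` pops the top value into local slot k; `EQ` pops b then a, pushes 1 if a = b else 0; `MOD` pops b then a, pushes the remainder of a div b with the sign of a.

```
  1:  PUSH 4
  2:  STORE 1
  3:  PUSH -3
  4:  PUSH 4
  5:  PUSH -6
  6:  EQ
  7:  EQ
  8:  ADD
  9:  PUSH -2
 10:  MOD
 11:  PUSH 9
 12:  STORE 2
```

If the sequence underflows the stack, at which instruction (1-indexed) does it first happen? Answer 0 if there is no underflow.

PUSH 4  : 4
STORE 1 : (empty)
PUSH -3 : -3
PUSH 4  : -3 4
PUSH -6 : -3 4 -6
EQ      : -3 0
EQ      : 0
ADD  — needs 2 operands, stack has 1 → underflow

8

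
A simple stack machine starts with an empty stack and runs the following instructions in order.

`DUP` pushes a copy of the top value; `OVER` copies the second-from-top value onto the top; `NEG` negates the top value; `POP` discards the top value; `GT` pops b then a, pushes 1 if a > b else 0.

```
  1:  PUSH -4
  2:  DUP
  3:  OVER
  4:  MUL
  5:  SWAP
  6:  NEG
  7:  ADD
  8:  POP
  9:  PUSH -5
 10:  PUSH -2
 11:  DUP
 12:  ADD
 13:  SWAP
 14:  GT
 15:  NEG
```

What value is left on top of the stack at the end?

-1

PUSH -4 -> [-4]
DUP     -> [-4, -4]
OVER    -> [-4, -4, -4]
MUL     -> [-4, 16]
SWAP    -> [16, -4]
NEG     -> [16, 4]
ADD     -> [20]
POP     -> []
PUSH -5 -> [-5]
PUSH -2 -> [-5, -2]
DUP     -> [-5, -2, -2]
ADD     -> [-5, -4]
SWAP    -> [-4, -5]
GT      -> [1]
NEG     -> [-1]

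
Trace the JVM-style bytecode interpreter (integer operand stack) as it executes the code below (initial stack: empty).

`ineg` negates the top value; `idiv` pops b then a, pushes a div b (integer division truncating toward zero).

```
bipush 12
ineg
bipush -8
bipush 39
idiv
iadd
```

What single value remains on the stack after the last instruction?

bipush 12  [12]
ineg       [-12]
bipush -8  [-12, -8]
bipush 39  [-12, -8, 39]
idiv       [-12, 0]
iadd       [-12]

-12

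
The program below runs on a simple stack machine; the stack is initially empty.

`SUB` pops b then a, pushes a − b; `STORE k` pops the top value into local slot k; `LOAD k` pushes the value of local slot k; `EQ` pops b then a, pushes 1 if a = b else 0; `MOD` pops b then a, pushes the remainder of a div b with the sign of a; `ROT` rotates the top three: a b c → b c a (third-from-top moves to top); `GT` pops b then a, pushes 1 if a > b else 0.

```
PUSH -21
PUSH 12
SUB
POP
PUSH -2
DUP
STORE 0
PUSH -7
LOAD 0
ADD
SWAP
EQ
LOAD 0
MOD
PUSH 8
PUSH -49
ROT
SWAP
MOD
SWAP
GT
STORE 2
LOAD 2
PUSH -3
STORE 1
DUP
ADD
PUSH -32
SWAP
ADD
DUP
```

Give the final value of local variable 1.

-3

PUSH -21 -> [-21]
PUSH 12  -> [-21, 12]
SUB      -> [-33]
POP      -> []
PUSH -2  -> [-2]
DUP      -> [-2, -2]
STORE 0  -> [-2]
PUSH -7  -> [-2, -7]
LOAD 0   -> [-2, -7, -2]
ADD      -> [-2, -9]
SWAP     -> [-9, -2]
EQ       -> [0]
LOAD 0   -> [0, -2]
MOD      -> [0]
PUSH 8   -> [0, 8]
PUSH -49 -> [0, 8, -49]
ROT      -> [8, -49, 0]
SWAP     -> [8, 0, -49]
MOD      -> [8, 0]
SWAP     -> [0, 8]
GT       -> [0]
STORE 2  -> []
LOAD 2   -> [0]
PUSH -3  -> [0, -3]
STORE 1  -> [0]
DUP      -> [0, 0]
ADD      -> [0]
PUSH -32 -> [0, -32]
SWAP     -> [-32, 0]
ADD      -> [-32]
DUP      -> [-32, -32]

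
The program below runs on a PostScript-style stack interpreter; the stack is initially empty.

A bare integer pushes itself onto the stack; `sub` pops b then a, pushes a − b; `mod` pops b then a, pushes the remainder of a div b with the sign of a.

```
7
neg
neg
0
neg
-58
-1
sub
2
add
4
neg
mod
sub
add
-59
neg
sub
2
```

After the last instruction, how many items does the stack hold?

2

7   → [7]
neg → [-7]
neg → [7]
0   → [7, 0]
neg → [7, 0]
-58 → [7, 0, -58]
-1  → [7, 0, -58, -1]
sub → [7, 0, -57]
2   → [7, 0, -57, 2]
add → [7, 0, -55]
4   → [7, 0, -55, 4]
neg → [7, 0, -55, -4]
mod → [7, 0, -3]
sub → [7, 3]
add → [10]
-59 → [10, -59]
neg → [10, 59]
sub → [-49]
2   → [-49, 2]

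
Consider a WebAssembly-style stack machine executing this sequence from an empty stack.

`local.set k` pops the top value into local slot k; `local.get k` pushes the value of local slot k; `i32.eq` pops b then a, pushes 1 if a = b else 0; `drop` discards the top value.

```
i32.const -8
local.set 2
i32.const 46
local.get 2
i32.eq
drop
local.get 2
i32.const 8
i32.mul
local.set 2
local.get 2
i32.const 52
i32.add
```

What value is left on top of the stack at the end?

-12

i32.const -8 -> -8
local.set 2  -> (empty)
i32.const 46 -> 46
local.get 2  -> 46 -8
i32.eq       -> 0
drop         -> (empty)
local.get 2  -> -8
i32.const 8  -> -8 8
i32.mul      -> -64
local.set 2  -> (empty)
local.get 2  -> -64
i32.const 52 -> -64 52
i32.add      -> -12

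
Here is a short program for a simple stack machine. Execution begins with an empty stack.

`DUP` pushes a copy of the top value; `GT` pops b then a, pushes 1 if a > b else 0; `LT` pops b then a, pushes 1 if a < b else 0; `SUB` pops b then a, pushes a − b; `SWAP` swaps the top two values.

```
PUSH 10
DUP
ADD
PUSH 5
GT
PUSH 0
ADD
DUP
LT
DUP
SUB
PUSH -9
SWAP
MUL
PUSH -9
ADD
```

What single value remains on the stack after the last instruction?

-9

PUSH 10  [10]
DUP      [10, 10]
ADD      [20]
PUSH 5   [20, 5]
GT       [1]
PUSH 0   [1, 0]
ADD      [1]
DUP      [1, 1]
LT       [0]
DUP      [0, 0]
SUB      [0]
PUSH -9  [0, -9]
SWAP     [-9, 0]
MUL      [0]
PUSH -9  [0, -9]
ADD      [-9]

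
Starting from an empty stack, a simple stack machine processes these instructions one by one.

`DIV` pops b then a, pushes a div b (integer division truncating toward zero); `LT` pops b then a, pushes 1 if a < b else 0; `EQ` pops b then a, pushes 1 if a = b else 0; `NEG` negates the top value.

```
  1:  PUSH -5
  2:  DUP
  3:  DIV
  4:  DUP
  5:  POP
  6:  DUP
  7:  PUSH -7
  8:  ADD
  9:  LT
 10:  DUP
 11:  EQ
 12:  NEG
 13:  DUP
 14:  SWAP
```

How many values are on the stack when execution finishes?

PUSH -5 → -5
DUP     → -5 -5
DIV     → 1
DUP     → 1 1
POP     → 1
DUP     → 1 1
PUSH -7 → 1 1 -7
ADD     → 1 -6
LT      → 0
DUP     → 0 0
EQ      → 1
NEG     → -1
DUP     → -1 -1
SWAP    → -1 -1

2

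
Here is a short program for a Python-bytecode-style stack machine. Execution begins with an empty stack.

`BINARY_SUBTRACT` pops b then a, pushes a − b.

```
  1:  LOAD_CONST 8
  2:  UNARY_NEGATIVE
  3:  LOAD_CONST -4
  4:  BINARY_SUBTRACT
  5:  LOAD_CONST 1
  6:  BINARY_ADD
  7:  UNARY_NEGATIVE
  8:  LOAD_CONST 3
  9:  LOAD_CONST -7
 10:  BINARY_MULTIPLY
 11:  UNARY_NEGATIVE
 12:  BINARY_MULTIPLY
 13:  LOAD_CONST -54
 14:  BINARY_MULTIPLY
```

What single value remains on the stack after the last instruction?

-3402

LOAD_CONST 8    -> [8]
UNARY_NEGATIVE  -> [-8]
LOAD_CONST -4   -> [-8, -4]
BINARY_SUBTRACT -> [-4]
LOAD_CONST 1    -> [-4, 1]
BINARY_ADD      -> [-3]
UNARY_NEGATIVE  -> [3]
LOAD_CONST 3    -> [3, 3]
LOAD_CONST -7   -> [3, 3, -7]
BINARY_MULTIPLY -> [3, -21]
UNARY_NEGATIVE  -> [3, 21]
BINARY_MULTIPLY -> [63]
LOAD_CONST -54  -> [63, -54]
BINARY_MULTIPLY -> [-3402]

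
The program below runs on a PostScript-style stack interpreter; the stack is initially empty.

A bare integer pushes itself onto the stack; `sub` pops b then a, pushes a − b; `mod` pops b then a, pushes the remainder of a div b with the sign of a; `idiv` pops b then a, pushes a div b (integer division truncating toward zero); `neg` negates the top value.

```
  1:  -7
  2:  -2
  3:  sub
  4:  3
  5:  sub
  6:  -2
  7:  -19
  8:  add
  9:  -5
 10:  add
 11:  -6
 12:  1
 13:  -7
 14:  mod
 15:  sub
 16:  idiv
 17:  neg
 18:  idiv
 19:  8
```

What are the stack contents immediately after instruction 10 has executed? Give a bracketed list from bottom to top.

-7  : -7
-2  : -7 -2
sub : -5
3   : -5 3
sub : -8
-2  : -8 -2
-19 : -8 -2 -19
add : -8 -21
-5  : -8 -21 -5
add : -8 -26

[-8, -26]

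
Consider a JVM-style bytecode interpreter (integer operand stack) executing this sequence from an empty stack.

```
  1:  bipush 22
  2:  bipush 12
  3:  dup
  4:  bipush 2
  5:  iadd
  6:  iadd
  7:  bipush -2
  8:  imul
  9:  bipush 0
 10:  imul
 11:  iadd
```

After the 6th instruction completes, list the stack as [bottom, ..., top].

bipush 22 → [22]
bipush 12 → [22, 12]
dup       → [22, 12, 12]
bipush 2  → [22, 12, 12, 2]
iadd      → [22, 12, 14]
iadd      → [22, 26]

[22, 26]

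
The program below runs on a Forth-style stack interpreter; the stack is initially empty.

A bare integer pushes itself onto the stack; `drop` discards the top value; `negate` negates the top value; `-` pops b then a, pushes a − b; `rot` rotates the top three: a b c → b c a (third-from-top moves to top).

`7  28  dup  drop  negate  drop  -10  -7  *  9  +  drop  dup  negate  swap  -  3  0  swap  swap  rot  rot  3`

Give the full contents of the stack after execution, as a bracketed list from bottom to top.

[0, -14, 3, 3]

7       [7]
28      [7, 28]
dup     [7, 28, 28]
drop    [7, 28]
negate  [7, -28]
drop    [7]
-10     [7, -10]
-7      [7, -10, -7]
*       [7, 70]
9       [7, 70, 9]
+       [7, 79]
drop    [7]
dup     [7, 7]
negate  [7, -7]
swap    [-7, 7]
-       [-14]
3       [-14, 3]
0       [-14, 3, 0]
swap    [-14, 0, 3]
swap    [-14, 3, 0]
rot     [3, 0, -14]
rot     [0, -14, 3]
3       [0, -14, 3, 3]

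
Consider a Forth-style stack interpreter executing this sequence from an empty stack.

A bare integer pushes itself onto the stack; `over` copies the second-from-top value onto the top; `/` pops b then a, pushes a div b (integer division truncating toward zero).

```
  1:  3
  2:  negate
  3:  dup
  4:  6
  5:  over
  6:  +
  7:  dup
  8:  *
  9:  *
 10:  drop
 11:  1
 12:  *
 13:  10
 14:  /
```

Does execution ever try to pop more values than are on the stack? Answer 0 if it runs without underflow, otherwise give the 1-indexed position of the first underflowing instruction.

0

3       [3]
negate  [-3]
dup     [-3, -3]
6       [-3, -3, 6]
over    [-3, -3, 6, -3]
+       [-3, -3, 3]
dup     [-3, -3, 3, 3]
*       [-3, -3, 9]
*       [-3, -27]
drop    [-3]
1       [-3, 1]
*       [-3]
10      [-3, 10]
/       [0]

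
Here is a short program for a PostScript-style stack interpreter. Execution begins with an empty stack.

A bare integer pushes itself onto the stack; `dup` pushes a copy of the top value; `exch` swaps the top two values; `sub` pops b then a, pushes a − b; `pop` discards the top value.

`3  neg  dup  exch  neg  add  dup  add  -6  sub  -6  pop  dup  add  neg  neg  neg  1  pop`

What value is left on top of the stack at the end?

3    : [3]
neg  : [-3]
dup  : [-3, -3]
exch : [-3, -3]
neg  : [-3, 3]
add  : [0]
dup  : [0, 0]
add  : [0]
-6   : [0, -6]
sub  : [6]
-6   : [6, -6]
pop  : [6]
dup  : [6, 6]
add  : [12]
neg  : [-12]
neg  : [12]
neg  : [-12]
1    : [-12, 1]
pop  : [-12]

-12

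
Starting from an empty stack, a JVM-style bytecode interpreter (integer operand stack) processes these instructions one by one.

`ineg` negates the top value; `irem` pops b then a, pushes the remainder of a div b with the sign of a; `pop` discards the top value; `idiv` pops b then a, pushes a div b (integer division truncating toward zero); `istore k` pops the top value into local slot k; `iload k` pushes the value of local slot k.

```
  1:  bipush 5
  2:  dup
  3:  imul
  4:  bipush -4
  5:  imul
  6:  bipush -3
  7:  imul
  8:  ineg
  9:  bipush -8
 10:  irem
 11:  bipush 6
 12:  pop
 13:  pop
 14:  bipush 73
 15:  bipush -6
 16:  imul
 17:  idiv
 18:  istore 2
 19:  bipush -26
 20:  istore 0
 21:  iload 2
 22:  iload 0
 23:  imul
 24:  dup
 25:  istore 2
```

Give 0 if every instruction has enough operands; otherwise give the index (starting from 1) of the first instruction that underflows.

bipush 5  -> 5
dup       -> 5 5
imul      -> 25
bipush -4 -> 25 -4
imul      -> -100
bipush -3 -> -100 -3
imul      -> 300
ineg      -> -300
bipush -8 -> -300 -8
irem      -> -4
bipush 6  -> -4 6
pop       -> -4
pop       -> (empty)
bipush 73 -> 73
bipush -6 -> 73 -6
imul      -> -438
idiv  — needs 2 operands, stack has 1 → underflow

17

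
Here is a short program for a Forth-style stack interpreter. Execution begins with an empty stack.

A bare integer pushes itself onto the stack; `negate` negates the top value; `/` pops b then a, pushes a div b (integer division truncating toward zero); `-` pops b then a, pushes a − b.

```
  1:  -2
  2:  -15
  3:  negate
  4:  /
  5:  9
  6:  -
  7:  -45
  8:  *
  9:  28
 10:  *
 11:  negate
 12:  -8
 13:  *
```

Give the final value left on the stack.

90720

-2     → [-2]
-15    → [-2, -15]
negate → [-2, 15]
/      → [0]
9      → [0, 9]
-      → [-9]
-45    → [-9, -45]
*      → [405]
28     → [405, 28]
*      → [11340]
negate → [-11340]
-8     → [-11340, -8]
*      → [90720]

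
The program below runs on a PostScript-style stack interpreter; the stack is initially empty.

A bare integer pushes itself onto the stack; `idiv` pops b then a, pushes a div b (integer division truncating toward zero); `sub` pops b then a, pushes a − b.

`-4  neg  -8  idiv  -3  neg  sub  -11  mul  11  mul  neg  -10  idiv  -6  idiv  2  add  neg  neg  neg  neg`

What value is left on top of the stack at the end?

-4

-4   -> [-4]
neg  -> [4]
-8   -> [4, -8]
idiv -> [0]
-3   -> [0, -3]
neg  -> [0, 3]
sub  -> [-3]
-11  -> [-3, -11]
mul  -> [33]
11   -> [33, 11]
mul  -> [363]
neg  -> [-363]
-10  -> [-363, -10]
idiv -> [36]
-6   -> [36, -6]
idiv -> [-6]
2    -> [-6, 2]
add  -> [-4]
neg  -> [4]
neg  -> [-4]
neg  -> [4]
neg  -> [-4]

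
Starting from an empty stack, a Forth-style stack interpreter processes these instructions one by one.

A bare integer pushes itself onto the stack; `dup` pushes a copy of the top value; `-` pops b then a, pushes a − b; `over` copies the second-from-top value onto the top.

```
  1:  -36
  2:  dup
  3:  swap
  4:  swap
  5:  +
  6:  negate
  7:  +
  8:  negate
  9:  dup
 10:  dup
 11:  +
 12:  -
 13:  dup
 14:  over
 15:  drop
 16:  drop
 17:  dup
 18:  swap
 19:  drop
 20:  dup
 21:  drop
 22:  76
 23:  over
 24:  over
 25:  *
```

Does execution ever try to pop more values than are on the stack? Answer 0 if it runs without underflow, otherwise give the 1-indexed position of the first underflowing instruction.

-36    -> [-36]
dup    -> [-36, -36]
swap   -> [-36, -36]
swap   -> [-36, -36]
+      -> [-72]
negate -> [72]
+  — needs 2 operands, stack has 1 → underflow

7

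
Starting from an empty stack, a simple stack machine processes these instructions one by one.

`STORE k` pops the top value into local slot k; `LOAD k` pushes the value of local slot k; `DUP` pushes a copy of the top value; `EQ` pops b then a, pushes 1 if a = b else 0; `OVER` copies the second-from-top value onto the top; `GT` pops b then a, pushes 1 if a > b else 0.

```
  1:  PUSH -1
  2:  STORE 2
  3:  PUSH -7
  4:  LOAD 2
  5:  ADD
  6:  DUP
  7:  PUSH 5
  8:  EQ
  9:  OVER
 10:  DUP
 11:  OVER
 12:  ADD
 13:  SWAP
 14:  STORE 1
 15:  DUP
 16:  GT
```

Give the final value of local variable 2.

PUSH -1 → [-1]
STORE 2 → []
PUSH -7 → [-7]
LOAD 2  → [-7, -1]
ADD     → [-8]
DUP     → [-8, -8]
PUSH 5  → [-8, -8, 5]
EQ      → [-8, 0]
OVER    → [-8, 0, -8]
DUP     → [-8, 0, -8, -8]
OVER    → [-8, 0, -8, -8, -8]
ADD     → [-8, 0, -8, -16]
SWAP    → [-8, 0, -16, -8]
STORE 1 → [-8, 0, -16]
DUP     → [-8, 0, -16, -16]
GT      → [-8, 0, 0]

-1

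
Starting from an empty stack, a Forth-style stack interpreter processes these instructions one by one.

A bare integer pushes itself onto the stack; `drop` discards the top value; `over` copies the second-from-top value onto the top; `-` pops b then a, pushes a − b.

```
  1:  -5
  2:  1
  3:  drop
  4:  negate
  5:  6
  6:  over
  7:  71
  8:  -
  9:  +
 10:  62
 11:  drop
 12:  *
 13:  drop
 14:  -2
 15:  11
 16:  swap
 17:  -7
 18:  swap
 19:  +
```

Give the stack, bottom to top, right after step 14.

-5      [-5]
1       [-5, 1]
drop    [-5]
negate  [5]
6       [5, 6]
over    [5, 6, 5]
71      [5, 6, 5, 71]
-       [5, 6, -66]
+       [5, -60]
62      [5, -60, 62]
drop    [5, -60]
*       [-300]
drop    []
-2      [-2]

[-2]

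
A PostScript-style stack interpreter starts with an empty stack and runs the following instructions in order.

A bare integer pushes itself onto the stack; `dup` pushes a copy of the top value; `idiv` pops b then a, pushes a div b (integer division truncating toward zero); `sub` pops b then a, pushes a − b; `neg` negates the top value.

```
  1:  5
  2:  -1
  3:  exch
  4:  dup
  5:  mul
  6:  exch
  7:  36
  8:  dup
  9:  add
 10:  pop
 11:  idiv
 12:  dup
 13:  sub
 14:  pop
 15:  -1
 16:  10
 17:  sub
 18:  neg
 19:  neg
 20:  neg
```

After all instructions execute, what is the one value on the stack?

5     [5]
-1    [5, -1]
exch  [-1, 5]
dup   [-1, 5, 5]
mul   [-1, 25]
exch  [25, -1]
36    [25, -1, 36]
dup   [25, -1, 36, 36]
add   [25, -1, 72]
pop   [25, -1]
idiv  [-25]
dup   [-25, -25]
sub   [0]
pop   []
-1    [-1]
10    [-1, 10]
sub   [-11]
neg   [11]
neg   [-11]
neg   [11]

11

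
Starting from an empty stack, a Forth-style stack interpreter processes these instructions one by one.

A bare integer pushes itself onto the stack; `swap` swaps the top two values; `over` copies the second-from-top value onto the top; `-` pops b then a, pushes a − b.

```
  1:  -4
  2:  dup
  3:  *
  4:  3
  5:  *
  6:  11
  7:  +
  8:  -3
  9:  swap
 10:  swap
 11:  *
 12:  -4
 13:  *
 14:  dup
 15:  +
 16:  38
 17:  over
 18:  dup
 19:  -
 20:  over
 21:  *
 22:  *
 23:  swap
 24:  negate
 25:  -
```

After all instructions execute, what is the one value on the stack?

1416

-4      [-4]
dup     [-4, -4]
*       [16]
3       [16, 3]
*       [48]
11      [48, 11]
+       [59]
-3      [59, -3]
swap    [-3, 59]
swap    [59, -3]
*       [-177]
-4      [-177, -4]
*       [708]
dup     [708, 708]
+       [1416]
38      [1416, 38]
over    [1416, 38, 1416]
dup     [1416, 38, 1416, 1416]
-       [1416, 38, 0]
over    [1416, 38, 0, 38]
*       [1416, 38, 0]
*       [1416, 0]
swap    [0, 1416]
negate  [0, -1416]
-       [1416]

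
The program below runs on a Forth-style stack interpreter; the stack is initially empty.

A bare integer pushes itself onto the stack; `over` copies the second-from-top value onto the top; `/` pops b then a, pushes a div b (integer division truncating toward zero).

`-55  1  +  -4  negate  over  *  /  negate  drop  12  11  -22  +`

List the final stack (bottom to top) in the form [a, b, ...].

-55     -55
1       -55 1
+       -54
-4      -54 -4
negate  -54 4
over    -54 4 -54
*       -54 -216
/       0
negate  0
drop    (empty)
12      12
11      12 11
-22     12 11 -22
+       12 -11

[12, -11]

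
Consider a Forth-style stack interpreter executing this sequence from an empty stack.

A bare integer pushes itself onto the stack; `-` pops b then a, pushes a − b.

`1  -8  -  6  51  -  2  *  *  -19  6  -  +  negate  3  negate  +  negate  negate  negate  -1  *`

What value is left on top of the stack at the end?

1      : [1]
-8     : [1, -8]
-      : [9]
6      : [9, 6]
51     : [9, 6, 51]
-      : [9, -45]
2      : [9, -45, 2]
*      : [9, -90]
*      : [-810]
-19    : [-810, -19]
6      : [-810, -19, 6]
-      : [-810, -25]
+      : [-835]
negate : [835]
3      : [835, 3]
negate : [835, -3]
+      : [832]
negate : [-832]
negate : [832]
negate : [-832]
-1     : [-832, -1]
*      : [832]

832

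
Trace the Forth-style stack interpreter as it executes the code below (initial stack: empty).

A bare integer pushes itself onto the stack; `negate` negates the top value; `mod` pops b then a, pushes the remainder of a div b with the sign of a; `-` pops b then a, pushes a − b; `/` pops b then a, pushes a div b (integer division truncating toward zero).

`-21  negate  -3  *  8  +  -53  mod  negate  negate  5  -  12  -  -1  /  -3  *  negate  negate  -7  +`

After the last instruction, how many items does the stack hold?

-21     -21
negate  21
-3      21 -3
*       -63
8       -63 8
+       -55
-53     -55 -53
mod     -2
negate  2
negate  -2
5       -2 5
-       -7
12      -7 12
-       -19
-1      -19 -1
/       19
-3      19 -3
*       -57
negate  57
negate  -57
-7      -57 -7
+       -64

1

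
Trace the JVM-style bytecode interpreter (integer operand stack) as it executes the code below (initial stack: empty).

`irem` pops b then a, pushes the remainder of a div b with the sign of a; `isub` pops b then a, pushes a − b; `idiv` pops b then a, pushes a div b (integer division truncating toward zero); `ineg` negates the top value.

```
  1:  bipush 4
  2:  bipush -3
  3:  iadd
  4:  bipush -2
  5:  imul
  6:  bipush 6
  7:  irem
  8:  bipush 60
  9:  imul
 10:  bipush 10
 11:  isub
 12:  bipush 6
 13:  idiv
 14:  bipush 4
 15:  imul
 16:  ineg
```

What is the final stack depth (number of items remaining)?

bipush 4  → 4
bipush -3 → 4 -3
iadd      → 1
bipush -2 → 1 -2
imul      → -2
bipush 6  → -2 6
irem      → -2
bipush 60 → -2 60
imul      → -120
bipush 10 → -120 10
isub      → -130
bipush 6  → -130 6
idiv      → -21
bipush 4  → -21 4
imul      → -84
ineg      → 84

1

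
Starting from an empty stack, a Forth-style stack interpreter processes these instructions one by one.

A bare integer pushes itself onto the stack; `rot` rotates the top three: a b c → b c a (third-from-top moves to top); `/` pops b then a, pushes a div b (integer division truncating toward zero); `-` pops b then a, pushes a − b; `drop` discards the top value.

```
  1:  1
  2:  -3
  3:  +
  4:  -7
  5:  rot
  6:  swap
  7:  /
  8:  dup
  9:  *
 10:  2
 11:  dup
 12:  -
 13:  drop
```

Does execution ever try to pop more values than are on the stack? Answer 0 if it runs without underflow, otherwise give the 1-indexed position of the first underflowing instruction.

5

1  → 1
-3 → 1 -3
+  → -2
-7 → -2 -7
rot  — needs 3 operands, stack has 2 → underflow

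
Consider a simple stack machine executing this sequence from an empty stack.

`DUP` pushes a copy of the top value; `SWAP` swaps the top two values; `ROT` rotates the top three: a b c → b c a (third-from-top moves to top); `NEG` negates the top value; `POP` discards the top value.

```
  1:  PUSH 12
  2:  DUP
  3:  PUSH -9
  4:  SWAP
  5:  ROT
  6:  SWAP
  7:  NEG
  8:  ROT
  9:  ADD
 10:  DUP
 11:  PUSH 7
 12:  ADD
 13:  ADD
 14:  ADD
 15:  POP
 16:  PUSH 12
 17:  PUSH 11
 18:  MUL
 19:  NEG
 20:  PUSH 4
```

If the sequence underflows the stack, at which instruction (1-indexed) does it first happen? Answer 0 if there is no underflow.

0

PUSH 12 : [12]
DUP     : [12, 12]
PUSH -9 : [12, 12, -9]
SWAP    : [12, -9, 12]
ROT     : [-9, 12, 12]
SWAP    : [-9, 12, 12]
NEG     : [-9, 12, -12]
ROT     : [12, -12, -9]
ADD     : [12, -21]
DUP     : [12, -21, -21]
PUSH 7  : [12, -21, -21, 7]
ADD     : [12, -21, -14]
ADD     : [12, -35]
ADD     : [-23]
POP     : []
PUSH 12 : [12]
PUSH 11 : [12, 11]
MUL     : [132]
NEG     : [-132]
PUSH 4  : [-132, 4]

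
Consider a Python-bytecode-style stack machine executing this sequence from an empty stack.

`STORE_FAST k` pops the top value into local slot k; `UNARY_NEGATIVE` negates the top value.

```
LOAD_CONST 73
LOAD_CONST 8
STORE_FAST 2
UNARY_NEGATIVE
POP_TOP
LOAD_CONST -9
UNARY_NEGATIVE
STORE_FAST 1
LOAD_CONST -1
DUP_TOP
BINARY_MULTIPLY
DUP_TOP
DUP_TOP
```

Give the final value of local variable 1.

LOAD_CONST 73    [73]
LOAD_CONST 8     [73, 8]
STORE_FAST 2     [73]
UNARY_NEGATIVE   [-73]
POP_TOP          []
LOAD_CONST -9    [-9]
UNARY_NEGATIVE   [9]
STORE_FAST 1     []
LOAD_CONST -1    [-1]
DUP_TOP          [-1, -1]
BINARY_MULTIPLY  [1]
DUP_TOP          [1, 1]
DUP_TOP          [1, 1, 1]

9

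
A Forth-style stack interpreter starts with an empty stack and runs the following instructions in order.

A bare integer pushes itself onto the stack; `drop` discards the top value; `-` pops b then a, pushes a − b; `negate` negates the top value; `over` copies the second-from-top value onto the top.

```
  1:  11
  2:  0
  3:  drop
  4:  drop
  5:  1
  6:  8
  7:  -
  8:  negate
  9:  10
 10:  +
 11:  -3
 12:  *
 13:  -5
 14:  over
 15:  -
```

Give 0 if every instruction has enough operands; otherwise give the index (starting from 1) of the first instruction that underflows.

11      [11]
0       [11, 0]
drop    [11]
drop    []
1       [1]
8       [1, 8]
-       [-7]
negate  [7]
10      [7, 10]
+       [17]
-3      [17, -3]
*       [-51]
-5      [-51, -5]
over    [-51, -5, -51]
-       [-51, 46]

0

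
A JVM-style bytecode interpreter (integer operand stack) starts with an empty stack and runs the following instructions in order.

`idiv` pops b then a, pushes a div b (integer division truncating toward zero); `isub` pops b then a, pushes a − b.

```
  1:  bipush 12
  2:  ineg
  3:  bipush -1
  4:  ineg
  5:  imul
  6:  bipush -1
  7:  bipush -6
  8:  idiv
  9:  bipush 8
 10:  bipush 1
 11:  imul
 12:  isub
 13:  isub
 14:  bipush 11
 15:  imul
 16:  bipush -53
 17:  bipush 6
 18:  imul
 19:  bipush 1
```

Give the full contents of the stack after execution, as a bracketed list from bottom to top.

bipush 12  -> [12]
ineg       -> [-12]
bipush -1  -> [-12, -1]
ineg       -> [-12, 1]
imul       -> [-12]
bipush -1  -> [-12, -1]
bipush -6  -> [-12, -1, -6]
idiv       -> [-12, 0]
bipush 8   -> [-12, 0, 8]
bipush 1   -> [-12, 0, 8, 1]
imul       -> [-12, 0, 8]
isub       -> [-12, -8]
isub       -> [-4]
bipush 11  -> [-4, 11]
imul       -> [-44]
bipush -53 -> [-44, -53]
bipush 6   -> [-44, -53, 6]
imul       -> [-44, -318]
bipush 1   -> [-44, -318, 1]

[-44, -318, 1]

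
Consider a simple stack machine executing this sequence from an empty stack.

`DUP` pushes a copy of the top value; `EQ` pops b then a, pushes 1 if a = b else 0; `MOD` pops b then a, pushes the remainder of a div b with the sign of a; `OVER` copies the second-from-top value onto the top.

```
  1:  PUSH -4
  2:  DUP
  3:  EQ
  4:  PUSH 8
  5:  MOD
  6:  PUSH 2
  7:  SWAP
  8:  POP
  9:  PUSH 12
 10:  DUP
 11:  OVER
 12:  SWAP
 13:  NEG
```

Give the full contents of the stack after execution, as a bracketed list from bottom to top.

[2, 12, 12, -12]

PUSH -4  [-4]
DUP      [-4, -4]
EQ       [1]
PUSH 8   [1, 8]
MOD      [1]
PUSH 2   [1, 2]
SWAP     [2, 1]
POP      [2]
PUSH 12  [2, 12]
DUP      [2, 12, 12]
OVER     [2, 12, 12, 12]
SWAP     [2, 12, 12, 12]
NEG      [2, 12, 12, -12]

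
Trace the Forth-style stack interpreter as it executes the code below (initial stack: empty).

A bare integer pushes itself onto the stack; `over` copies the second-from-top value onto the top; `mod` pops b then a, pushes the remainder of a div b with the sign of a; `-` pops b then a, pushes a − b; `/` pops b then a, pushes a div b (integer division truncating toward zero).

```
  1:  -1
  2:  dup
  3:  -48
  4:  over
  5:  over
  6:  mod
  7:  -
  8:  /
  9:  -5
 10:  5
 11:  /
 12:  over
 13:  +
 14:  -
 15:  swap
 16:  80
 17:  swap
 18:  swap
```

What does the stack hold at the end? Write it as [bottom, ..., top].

-1   -> -1
dup  -> -1 -1
-48  -> -1 -1 -48
over -> -1 -1 -48 -1
over -> -1 -1 -48 -1 -48
mod  -> -1 -1 -48 -1
-    -> -1 -1 -47
/    -> -1 0
-5   -> -1 0 -5
5    -> -1 0 -5 5
/    -> -1 0 -1
over -> -1 0 -1 0
+    -> -1 0 -1
-    -> -1 1
swap -> 1 -1
80   -> 1 -1 80
swap -> 1 80 -1
swap -> 1 -1 80

[1, -1, 80]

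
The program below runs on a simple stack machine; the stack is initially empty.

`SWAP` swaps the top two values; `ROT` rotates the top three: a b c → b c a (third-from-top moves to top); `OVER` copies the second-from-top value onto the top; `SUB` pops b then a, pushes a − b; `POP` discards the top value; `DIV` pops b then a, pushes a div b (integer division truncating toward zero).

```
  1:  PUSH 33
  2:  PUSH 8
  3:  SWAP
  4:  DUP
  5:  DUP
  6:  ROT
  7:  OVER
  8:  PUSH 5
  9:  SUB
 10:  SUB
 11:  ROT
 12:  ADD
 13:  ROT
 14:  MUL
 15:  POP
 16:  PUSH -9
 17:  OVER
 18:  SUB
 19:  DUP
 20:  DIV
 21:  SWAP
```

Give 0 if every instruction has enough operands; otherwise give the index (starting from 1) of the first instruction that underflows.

PUSH 33 : [33]
PUSH 8  : [33, 8]
SWAP    : [8, 33]
DUP     : [8, 33, 33]
DUP     : [8, 33, 33, 33]
ROT     : [8, 33, 33, 33]
OVER    : [8, 33, 33, 33, 33]
PUSH 5  : [8, 33, 33, 33, 33, 5]
SUB     : [8, 33, 33, 33, 28]
SUB     : [8, 33, 33, 5]
ROT     : [8, 33, 5, 33]
ADD     : [8, 33, 38]
ROT     : [33, 38, 8]
MUL     : [33, 304]
POP     : [33]
PUSH -9 : [33, -9]
OVER    : [33, -9, 33]
SUB     : [33, -42]
DUP     : [33, -42, -42]
DIV     : [33, 1]
SWAP    : [1, 33]

0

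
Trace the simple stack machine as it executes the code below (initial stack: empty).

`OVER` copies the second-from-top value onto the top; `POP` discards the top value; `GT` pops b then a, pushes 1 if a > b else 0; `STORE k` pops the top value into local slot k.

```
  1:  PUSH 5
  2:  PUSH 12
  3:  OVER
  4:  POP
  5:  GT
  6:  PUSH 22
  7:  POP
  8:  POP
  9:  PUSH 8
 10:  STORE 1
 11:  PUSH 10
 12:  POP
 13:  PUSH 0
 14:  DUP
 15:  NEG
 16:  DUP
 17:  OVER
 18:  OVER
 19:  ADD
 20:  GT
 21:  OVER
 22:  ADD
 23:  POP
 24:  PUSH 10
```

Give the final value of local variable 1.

8

PUSH 5   [5]
PUSH 12  [5, 12]
OVER     [5, 12, 5]
POP      [5, 12]
GT       [0]
PUSH 22  [0, 22]
POP      [0]
POP      []
PUSH 8   [8]
STORE 1  []
PUSH 10  [10]
POP      []
PUSH 0   [0]
DUP      [0, 0]
NEG      [0, 0]
DUP      [0, 0, 0]
OVER     [0, 0, 0, 0]
OVER     [0, 0, 0, 0, 0]
ADD      [0, 0, 0, 0]
GT       [0, 0, 0]
OVER     [0, 0, 0, 0]
ADD      [0, 0, 0]
POP      [0, 0]
PUSH 10  [0, 0, 10]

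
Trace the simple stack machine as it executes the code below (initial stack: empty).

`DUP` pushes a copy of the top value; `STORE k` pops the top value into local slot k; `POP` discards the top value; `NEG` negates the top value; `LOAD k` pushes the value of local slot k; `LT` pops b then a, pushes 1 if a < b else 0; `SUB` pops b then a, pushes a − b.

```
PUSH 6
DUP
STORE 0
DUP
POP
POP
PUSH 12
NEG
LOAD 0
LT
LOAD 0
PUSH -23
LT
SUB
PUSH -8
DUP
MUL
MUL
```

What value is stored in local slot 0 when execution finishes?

PUSH 6   → 6
DUP      → 6 6
STORE 0  → 6
DUP      → 6 6
POP      → 6
POP      → (empty)
PUSH 12  → 12
NEG      → -12
LOAD 0   → -12 6
LT       → 1
LOAD 0   → 1 6
PUSH -23 → 1 6 -23
LT       → 1 0
SUB      → 1
PUSH -8  → 1 -8
DUP      → 1 -8 -8
MUL      → 1 64
MUL      → 64

6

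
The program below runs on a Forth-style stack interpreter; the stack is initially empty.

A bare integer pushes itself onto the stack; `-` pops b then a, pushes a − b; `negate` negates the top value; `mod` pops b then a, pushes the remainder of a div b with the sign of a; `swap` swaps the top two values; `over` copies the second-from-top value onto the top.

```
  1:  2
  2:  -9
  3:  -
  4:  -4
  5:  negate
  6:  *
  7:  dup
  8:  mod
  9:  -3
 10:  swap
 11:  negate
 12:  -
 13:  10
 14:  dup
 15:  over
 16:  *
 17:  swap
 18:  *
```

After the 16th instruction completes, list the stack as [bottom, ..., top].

[-3, 10, 100]

2      : 2
-9     : 2 -9
-      : 11
-4     : 11 -4
negate : 11 4
*      : 44
dup    : 44 44
mod    : 0
-3     : 0 -3
swap   : -3 0
negate : -3 0
-      : -3
10     : -3 10
dup    : -3 10 10
over   : -3 10 10 10
*      : -3 10 100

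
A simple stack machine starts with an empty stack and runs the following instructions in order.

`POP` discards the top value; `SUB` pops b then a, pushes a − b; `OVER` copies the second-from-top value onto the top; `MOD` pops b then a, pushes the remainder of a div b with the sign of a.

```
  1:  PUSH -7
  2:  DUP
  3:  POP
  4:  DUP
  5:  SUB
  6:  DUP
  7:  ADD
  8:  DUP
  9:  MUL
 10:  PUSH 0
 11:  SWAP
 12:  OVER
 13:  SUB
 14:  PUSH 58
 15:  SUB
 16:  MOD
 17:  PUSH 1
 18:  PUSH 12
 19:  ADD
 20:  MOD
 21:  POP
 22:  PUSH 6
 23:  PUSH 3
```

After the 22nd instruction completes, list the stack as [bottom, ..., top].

[6]

PUSH -7 → -7
DUP     → -7 -7
POP     → -7
DUP     → -7 -7
SUB     → 0
DUP     → 0 0
ADD     → 0
DUP     → 0 0
MUL     → 0
PUSH 0  → 0 0
SWAP    → 0 0
OVER    → 0 0 0
SUB     → 0 0
PUSH 58 → 0 0 58
SUB     → 0 -58
MOD     → 0
PUSH 1  → 0 1
PUSH 12 → 0 1 12
ADD     → 0 13
MOD     → 0
POP     → (empty)
PUSH 6  → 6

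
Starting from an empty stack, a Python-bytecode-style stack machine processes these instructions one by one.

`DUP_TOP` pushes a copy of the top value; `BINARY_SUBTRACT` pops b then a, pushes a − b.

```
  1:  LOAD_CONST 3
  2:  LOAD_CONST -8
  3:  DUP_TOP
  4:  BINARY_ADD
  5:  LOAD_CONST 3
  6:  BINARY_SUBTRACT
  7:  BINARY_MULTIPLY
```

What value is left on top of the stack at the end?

LOAD_CONST 3    → [3]
LOAD_CONST -8   → [3, -8]
DUP_TOP         → [3, -8, -8]
BINARY_ADD      → [3, -16]
LOAD_CONST 3    → [3, -16, 3]
BINARY_SUBTRACT → [3, -19]
BINARY_MULTIPLY → [-57]

-57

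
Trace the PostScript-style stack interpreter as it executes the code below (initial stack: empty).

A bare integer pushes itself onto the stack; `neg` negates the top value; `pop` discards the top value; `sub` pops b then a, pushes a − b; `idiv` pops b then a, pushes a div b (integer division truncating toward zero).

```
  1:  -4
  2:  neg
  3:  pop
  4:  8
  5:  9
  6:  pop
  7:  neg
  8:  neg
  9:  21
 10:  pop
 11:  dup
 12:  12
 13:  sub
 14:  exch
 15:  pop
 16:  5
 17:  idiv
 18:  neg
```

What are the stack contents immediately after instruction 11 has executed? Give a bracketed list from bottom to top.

[8, 8]

-4   -4
neg  4
pop  (empty)
8    8
9    8 9
pop  8
neg  -8
neg  8
21   8 21
pop  8
dup  8 8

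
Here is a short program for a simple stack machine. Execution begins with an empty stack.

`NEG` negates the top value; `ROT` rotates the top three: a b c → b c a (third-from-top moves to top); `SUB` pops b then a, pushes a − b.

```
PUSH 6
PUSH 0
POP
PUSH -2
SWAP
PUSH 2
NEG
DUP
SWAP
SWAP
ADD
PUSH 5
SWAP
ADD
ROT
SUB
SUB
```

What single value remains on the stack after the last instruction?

3

PUSH 6   [6]
PUSH 0   [6, 0]
POP      [6]
PUSH -2  [6, -2]
SWAP     [-2, 6]
PUSH 2   [-2, 6, 2]
NEG      [-2, 6, -2]
DUP      [-2, 6, -2, -2]
SWAP     [-2, 6, -2, -2]
SWAP     [-2, 6, -2, -2]
ADD      [-2, 6, -4]
PUSH 5   [-2, 6, -4, 5]
SWAP     [-2, 6, 5, -4]
ADD      [-2, 6, 1]
ROT      [6, 1, -2]
SUB      [6, 3]
SUB      [3]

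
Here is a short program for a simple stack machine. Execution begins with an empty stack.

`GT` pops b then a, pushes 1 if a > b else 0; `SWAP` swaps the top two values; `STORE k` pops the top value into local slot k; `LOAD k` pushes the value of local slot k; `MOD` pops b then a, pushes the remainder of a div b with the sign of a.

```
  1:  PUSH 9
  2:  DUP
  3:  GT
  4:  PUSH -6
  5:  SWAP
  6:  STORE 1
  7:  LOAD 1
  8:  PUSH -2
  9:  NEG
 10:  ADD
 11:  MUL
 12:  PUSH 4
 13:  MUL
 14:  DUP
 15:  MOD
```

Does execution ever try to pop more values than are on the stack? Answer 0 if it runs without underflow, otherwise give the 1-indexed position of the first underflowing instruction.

0

PUSH 9   [9]
DUP      [9, 9]
GT       [0]
PUSH -6  [0, -6]
SWAP     [-6, 0]
STORE 1  [-6]
LOAD 1   [-6, 0]
PUSH -2  [-6, 0, -2]
NEG      [-6, 0, 2]
ADD      [-6, 2]
MUL      [-12]
PUSH 4   [-12, 4]
MUL      [-48]
DUP      [-48, -48]
MOD      [0]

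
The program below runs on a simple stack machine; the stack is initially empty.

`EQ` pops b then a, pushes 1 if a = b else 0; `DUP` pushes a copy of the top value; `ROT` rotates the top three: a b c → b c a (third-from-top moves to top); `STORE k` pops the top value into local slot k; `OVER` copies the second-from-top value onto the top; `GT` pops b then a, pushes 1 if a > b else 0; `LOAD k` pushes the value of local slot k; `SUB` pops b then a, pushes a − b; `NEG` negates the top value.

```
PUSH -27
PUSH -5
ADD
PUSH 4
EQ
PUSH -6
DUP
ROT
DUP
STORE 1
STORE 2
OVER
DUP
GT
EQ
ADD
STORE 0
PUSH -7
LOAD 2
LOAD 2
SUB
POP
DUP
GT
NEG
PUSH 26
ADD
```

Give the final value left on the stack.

PUSH -27 → -27
PUSH -5  → -27 -5
ADD      → -32
PUSH 4   → -32 4
EQ       → 0
PUSH -6  → 0 -6
DUP      → 0 -6 -6
ROT      → -6 -6 0
DUP      → -6 -6 0 0
STORE 1  → -6 -6 0
STORE 2  → -6 -6
OVER     → -6 -6 -6
DUP      → -6 -6 -6 -6
GT       → -6 -6 0
EQ       → -6 0
ADD      → -6
STORE 0  → (empty)
PUSH -7  → -7
LOAD 2   → -7 0
LOAD 2   → -7 0 0
SUB      → -7 0
POP      → -7
DUP      → -7 -7
GT       → 0
NEG      → 0
PUSH 26  → 0 26
ADD      → 26

26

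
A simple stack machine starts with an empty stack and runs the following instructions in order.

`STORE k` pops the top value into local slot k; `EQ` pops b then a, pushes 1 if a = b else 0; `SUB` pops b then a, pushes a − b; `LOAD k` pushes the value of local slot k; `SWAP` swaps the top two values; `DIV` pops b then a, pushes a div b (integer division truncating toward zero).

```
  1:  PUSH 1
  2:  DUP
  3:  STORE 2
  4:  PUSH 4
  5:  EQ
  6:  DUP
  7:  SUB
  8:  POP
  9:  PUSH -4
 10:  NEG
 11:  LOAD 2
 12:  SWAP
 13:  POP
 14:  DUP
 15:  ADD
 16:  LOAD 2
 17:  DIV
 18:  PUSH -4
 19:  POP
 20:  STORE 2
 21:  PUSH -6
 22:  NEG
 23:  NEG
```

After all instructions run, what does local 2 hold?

2

PUSH 1   1
DUP      1 1
STORE 2  1
PUSH 4   1 4
EQ       0
DUP      0 0
SUB      0
POP      (empty)
PUSH -4  -4
NEG      4
LOAD 2   4 1
SWAP     1 4
POP      1
DUP      1 1
ADD      2
LOAD 2   2 1
DIV      2
PUSH -4  2 -4
POP      2
STORE 2  (empty)
PUSH -6  -6
NEG      6
NEG      -6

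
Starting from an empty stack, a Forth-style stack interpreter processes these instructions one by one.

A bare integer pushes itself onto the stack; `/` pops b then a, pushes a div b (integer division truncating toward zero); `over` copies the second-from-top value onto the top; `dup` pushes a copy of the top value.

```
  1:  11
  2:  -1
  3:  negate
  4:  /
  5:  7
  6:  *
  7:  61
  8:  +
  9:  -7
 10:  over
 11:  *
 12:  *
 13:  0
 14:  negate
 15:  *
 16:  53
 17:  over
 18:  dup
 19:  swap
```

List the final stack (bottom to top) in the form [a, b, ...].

11     → [11]
-1     → [11, -1]
negate → [11, 1]
/      → [11]
7      → [11, 7]
*      → [77]
61     → [77, 61]
+      → [138]
-7     → [138, -7]
over   → [138, -7, 138]
*      → [138, -966]
*      → [-133308]
0      → [-133308, 0]
negate → [-133308, 0]
*      → [0]
53     → [0, 53]
over   → [0, 53, 0]
dup    → [0, 53, 0, 0]
swap   → [0, 53, 0, 0]

[0, 53, 0, 0]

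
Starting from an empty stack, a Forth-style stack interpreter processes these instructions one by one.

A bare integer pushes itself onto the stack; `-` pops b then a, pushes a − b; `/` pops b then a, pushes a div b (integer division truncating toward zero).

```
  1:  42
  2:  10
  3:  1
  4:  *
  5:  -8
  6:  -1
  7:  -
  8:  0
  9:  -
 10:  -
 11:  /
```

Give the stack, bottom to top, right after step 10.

[42, 17]

42 -> [42]
10 -> [42, 10]
1  -> [42, 10, 1]
*  -> [42, 10]
-8 -> [42, 10, -8]
-1 -> [42, 10, -8, -1]
-  -> [42, 10, -7]
0  -> [42, 10, -7, 0]
-  -> [42, 10, -7]
-  -> [42, 17]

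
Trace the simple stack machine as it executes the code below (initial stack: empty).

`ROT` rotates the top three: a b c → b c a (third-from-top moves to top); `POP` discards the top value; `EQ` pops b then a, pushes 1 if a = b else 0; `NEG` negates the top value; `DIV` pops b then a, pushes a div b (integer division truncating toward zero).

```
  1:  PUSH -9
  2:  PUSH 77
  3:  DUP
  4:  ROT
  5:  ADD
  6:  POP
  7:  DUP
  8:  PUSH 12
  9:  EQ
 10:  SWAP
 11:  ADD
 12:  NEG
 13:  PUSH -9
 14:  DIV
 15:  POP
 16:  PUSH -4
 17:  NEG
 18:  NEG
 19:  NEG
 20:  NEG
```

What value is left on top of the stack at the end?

PUSH -9 : -9
PUSH 77 : -9 77
DUP     : -9 77 77
ROT     : 77 77 -9
ADD     : 77 68
POP     : 77
DUP     : 77 77
PUSH 12 : 77 77 12
EQ      : 77 0
SWAP    : 0 77
ADD     : 77
NEG     : -77
PUSH -9 : -77 -9
DIV     : 8
POP     : (empty)
PUSH -4 : -4
NEG     : 4
NEG     : -4
NEG     : 4
NEG     : -4

-4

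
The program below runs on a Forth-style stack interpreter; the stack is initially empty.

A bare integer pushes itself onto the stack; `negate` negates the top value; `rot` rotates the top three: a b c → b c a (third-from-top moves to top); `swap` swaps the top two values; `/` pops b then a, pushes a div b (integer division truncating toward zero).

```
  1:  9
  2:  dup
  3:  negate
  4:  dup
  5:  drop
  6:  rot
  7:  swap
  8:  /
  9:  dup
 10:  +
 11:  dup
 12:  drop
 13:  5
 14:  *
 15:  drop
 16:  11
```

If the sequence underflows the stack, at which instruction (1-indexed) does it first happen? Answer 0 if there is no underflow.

6

9      : [9]
dup    : [9, 9]
negate : [9, -9]
dup    : [9, -9, -9]
drop   : [9, -9]
rot  — needs 3 operands, stack has 2 → underflow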